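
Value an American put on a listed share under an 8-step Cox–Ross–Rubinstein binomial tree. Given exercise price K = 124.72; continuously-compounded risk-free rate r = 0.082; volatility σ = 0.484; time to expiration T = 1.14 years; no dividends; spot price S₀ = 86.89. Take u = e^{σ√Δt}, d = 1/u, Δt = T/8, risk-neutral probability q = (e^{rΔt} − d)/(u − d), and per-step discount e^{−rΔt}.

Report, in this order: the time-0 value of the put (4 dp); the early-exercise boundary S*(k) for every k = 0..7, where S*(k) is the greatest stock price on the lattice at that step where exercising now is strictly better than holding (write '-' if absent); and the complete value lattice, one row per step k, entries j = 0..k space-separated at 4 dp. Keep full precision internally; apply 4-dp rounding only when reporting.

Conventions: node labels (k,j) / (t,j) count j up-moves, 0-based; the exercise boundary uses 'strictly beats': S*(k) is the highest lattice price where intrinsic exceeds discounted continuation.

Δt=0.14250  u=1.20046  d=0.83301  q=0.48644  discount=0.98838
step 8 (expiry): payoffs max(K−S,0) = 104.5742 95.6878 82.8814 64.4261 37.8300 0.0000 0.0000 0.0000 0.0000
step 7: (k=7,j=0): S=24.1842, K−S=100.5358, hold=99.0869 ⇒ V=100.5358 exercise | (k=7,j=1): S=34.8521, K−S=89.8679, hold=88.4190 ⇒ V=89.8679 exercise | (k=7,j=2): S=50.2256, K−S=74.4944, hold=73.0455 ⇒ V=74.4944 exercise | (k=7,j=3): S=72.3805, K−S=52.3395, hold=50.8906 ⇒ V=52.3395 exercise | (k=7,j=4): S=104.3081, K−S=20.4119, hold=19.2024 ⇒ V=20.4119 exercise | (k=7,j=5): S=150.3192, K−S=0.0000, hold=0.0000 ⇒ V=0.0000 continue | (k=7,j=6): S=216.6261, K−S=0.0000, hold=0.0000 ⇒ V=0.0000 continue | (k=7,j=7): S=312.1815, K−S=0.0000, hold=0.0000 ⇒ V=0.0000 continue  boundary S*=104.3081
step 6: (k=6,j=0): S=29.0322, K−S=95.6878, hold=94.2389 ⇒ V=95.6878 exercise | (k=6,j=1): S=41.8386, K−S=82.8814, hold=81.4325 ⇒ V=82.8814 exercise | (k=6,j=2): S=60.2939, K−S=64.4261, hold=62.9772 ⇒ V=64.4261 exercise | (k=6,j=3): S=86.8900, K−S=37.8300, hold=36.3811 ⇒ V=37.8300 exercise | (k=6,j=4): S=125.2178, K−S=0.0000, hold=10.3610 ⇒ V=10.3610 continue | (k=6,j=5): S=180.4524, K−S=0.0000, hold=0.0000 ⇒ V=0.0000 continue | (k=6,j=6): S=260.0513, K−S=0.0000, hold=0.0000 ⇒ V=0.0000 continue  boundary S*=86.8900
step 5: (k=5,j=0): S=34.8521, K−S=89.8679, hold=88.4190 ⇒ V=89.8679 exercise | (k=5,j=1): S=50.2256, K−S=74.4944, hold=73.0455 ⇒ V=74.4944 exercise | (k=5,j=2): S=72.3805, K−S=52.3395, hold=50.8906 ⇒ V=52.3395 exercise | (k=5,j=3): S=104.3081, K−S=20.4119, hold=24.1838 ⇒ V=24.1838 continue | (k=5,j=4): S=150.3192, K−S=0.0000, hold=5.2592 ⇒ V=5.2592 continue | (k=5,j=5): S=216.6261, K−S=0.0000, hold=0.0000 ⇒ V=0.0000 continue  boundary S*=72.3805
step 4: (k=4,j=0): S=41.8386, K−S=82.8814, hold=81.4325 ⇒ V=82.8814 exercise | (k=4,j=1): S=60.2939, K−S=64.4261, hold=62.9772 ⇒ V=64.4261 exercise | (k=4,j=2): S=86.8900, K−S=37.8300, hold=38.1946 ⇒ V=38.1946 continue | (k=4,j=3): S=125.2178, K−S=0.0000, hold=14.8042 ⇒ V=14.8042 continue | (k=4,j=4): S=180.4524, K−S=0.0000, hold=2.6696 ⇒ V=2.6696 continue  boundary S*=60.2939
step 3: (k=3,j=0): S=50.2256, K−S=74.4944, hold=73.0455 ⇒ V=74.4944 exercise | (k=3,j=1): S=72.3805, K−S=52.3395, hold=51.0659 ⇒ V=52.3395 exercise | (k=3,j=2): S=104.3081, K−S=20.4119, hold=26.5051 ⇒ V=26.5051 continue | (k=3,j=3): S=150.3192, K−S=0.0000, hold=8.7981 ⇒ V=8.7981 continue  boundary S*=72.3805
step 2: (k=2,j=0): S=60.2939, K−S=64.4261, hold=62.9772 ⇒ V=64.4261 exercise | (k=2,j=1): S=86.8900, K−S=37.8300, hold=39.3107 ⇒ V=39.3107 continue | (k=2,j=2): S=125.2178, K−S=0.0000, hold=17.6839 ⇒ V=17.6839 continue  boundary S*=60.2939
step 1: (k=1,j=0): S=72.3805, K−S=52.3395, hold=51.6025 ⇒ V=52.3395 exercise | (k=1,j=1): S=104.3081, K−S=20.4119, hold=28.4561 ⇒ V=28.4561 continue  boundary S*=72.3805
step 0: (k=0,j=0): S=86.8900, K−S=37.8300, hold=40.2487 ⇒ V=40.2487 continue  boundary S*=-

price = 40.2487
boundary = - 72.3805 60.2939 72.3805 60.2939 72.3805 86.8900 104.3081
tree:
40.2487
52.3395 28.4561
64.4261 39.3107 17.6839
74.4944 52.3395 26.5051 8.7981
82.8814 64.4261 38.1946 14.8042 2.6696
89.8679 74.4944 52.3395 24.1838 5.2592 0.0000
95.6878 82.8814 64.4261 37.8300 10.3610 0.0000 0.0000
100.5358 89.8679 74.4944 52.3395 20.4119 0.0000 0.0000 0.0000
104.5742 95.6878 82.8814 64.4261 37.8300 0.0000 0.0000 0.0000 0.0000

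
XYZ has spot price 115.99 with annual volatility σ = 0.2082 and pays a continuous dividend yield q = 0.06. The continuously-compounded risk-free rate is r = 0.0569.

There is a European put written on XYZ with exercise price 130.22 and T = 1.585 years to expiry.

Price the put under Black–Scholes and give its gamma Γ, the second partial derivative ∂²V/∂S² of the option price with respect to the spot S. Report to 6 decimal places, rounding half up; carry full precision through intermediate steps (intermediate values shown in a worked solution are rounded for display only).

price = 19.672499
Γ = 0.011302

σ√T = 0.2082·√1.585 = 0.262117
d₁ = (ln(S/K) + (r−q+σ²/2)T) / (σ√T) = (ln(115.99/130.22) + (0.0569−0.06+0.2082²/2)·1.585) / 0.262117 = (-0.115721 + 0.029439) / 0.262117 = -0.329174
d₂ = d₁ − σ√T = -0.329174 − 0.262117 = -0.591291
e^{−rT} = 0.913761
e^{−qT} = 0.909282
N(−d₁) = 0.628988,  N(−d₂) = 0.722837
Put price V = K·e^{−rT}·N(−d₂) − S·e^{−qT}·N(−d₁) = 86.010361 − 66.337862 = 19.672499
φ(d₁) = (1/√(2π))·e^{−d₁²/2} = 0.377904
Γ = e^{−qT}·φ(d₁) / (S·σ·√T) = 0.011302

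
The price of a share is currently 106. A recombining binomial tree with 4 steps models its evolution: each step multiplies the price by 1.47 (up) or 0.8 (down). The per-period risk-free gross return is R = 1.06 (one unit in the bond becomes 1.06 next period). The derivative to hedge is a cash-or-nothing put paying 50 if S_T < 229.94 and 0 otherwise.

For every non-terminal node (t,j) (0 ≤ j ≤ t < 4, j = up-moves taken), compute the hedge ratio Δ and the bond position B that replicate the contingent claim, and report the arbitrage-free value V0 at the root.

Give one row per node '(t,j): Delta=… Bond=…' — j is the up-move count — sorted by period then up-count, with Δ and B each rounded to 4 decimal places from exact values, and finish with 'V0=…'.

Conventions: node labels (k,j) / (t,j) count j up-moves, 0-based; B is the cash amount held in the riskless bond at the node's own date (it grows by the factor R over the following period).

The replicating-portfolio and risk-neutral prices coincide; use p* = (1.06−0.8)/(1.47−0.8) = 0.3881 for the latter.
Terminal payoffs: V(4,0)=50.0000, V(4,1)=50.0000, V(4,2)=50.0000, V(4,3)=0.0000, V(4,4)=0.0000
  t=3,j=0: stock 54.2720 → up 79.7798 (V=50.0000), down 43.4176 (V=50.0000). Price 47.1698; hedge Δ=0.0000, bond B=47.1698.
  t=3,j=1: stock 99.7248 → up 146.5955 (V=50.0000), down 79.7798 (V=50.0000). Price 47.1698; hedge Δ=0.0000, bond B=47.1698.
  t=3,j=2: stock 183.2443 → up 269.3692 (V=0.0000), down 146.5955 (V=50.0000). Price 28.8651; hedge Δ=-0.4073, bond B=103.4920.
  t=3,j=3: stock 336.7114 → up 494.9658 (V=0.0000), down 269.3692 (V=0.0000). Price 0.0000; hedge Δ=0.0000, bond B=0.0000.
  t=2,j=0: stock 67.8400 → up 99.7248 (V=47.1698), down 54.2720 (V=47.1698). Price 44.4998; hedge Δ=0.0000, bond B=44.4998.
  t=2,j=1: stock 124.6560 → up 183.2443 (V=28.8651), down 99.7248 (V=47.1698). Price 37.7986; hedge Δ=-0.2192, bond B=65.1190.
  t=2,j=2: stock 229.0554 → up 336.7114 (V=0.0000), down 183.2443 (V=28.8651). Price 16.6639; hedge Δ=-0.1881, bond B=59.7461.
  t=1,j=0: stock 84.8000 → up 124.6560 (V=37.7986), down 67.8400 (V=44.4998). Price 39.5277; hedge Δ=-0.1179, bond B=49.5295.
  t=1,j=1: stock 155.8200 → up 229.0554 (V=16.6639), down 124.6560 (V=37.7986). Price 27.9218; hedge Δ=-0.2024, bond B=59.4661.
  t=0,j=0: stock 106.0000 → up 155.8200 (V=27.9218), down 84.8000 (V=39.5277). Price 33.0414; hedge Δ=-0.1634, bond B=50.3637.
Verification: the root portfolio costs Δ(0,0)·S0 + B(0,0) = 33.0414, matching V0.

(0,0): Delta=-0.1634 Bond=50.3637
(1,0): Delta=-0.1179 Bond=49.5295
(1,1): Delta=-0.2024 Bond=59.4661
(2,0): Delta=0.0000 Bond=44.4998
(2,1): Delta=-0.2192 Bond=65.1190
(2,2): Delta=-0.1881 Bond=59.7461
(3,0): Delta=0.0000 Bond=47.1698
(3,1): Delta=0.0000 Bond=47.1698
(3,2): Delta=-0.4073 Bond=103.4920
(3,3): Delta=0.0000 Bond=0.0000
V0=33.0414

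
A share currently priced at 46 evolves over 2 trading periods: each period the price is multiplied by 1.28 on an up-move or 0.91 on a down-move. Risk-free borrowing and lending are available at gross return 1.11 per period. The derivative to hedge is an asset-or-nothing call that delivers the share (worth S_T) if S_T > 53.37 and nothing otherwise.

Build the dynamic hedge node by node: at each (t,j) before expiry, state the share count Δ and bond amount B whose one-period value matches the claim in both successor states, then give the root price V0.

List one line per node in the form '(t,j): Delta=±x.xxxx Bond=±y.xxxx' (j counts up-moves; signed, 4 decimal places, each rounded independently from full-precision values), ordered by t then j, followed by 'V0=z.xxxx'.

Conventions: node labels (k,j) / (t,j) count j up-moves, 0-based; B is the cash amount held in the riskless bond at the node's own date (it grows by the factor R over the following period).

Under the risk-neutral measure, an up-move has probability p* = (R−d)/(u−d) = 0.5405 and values discount at R = 1.11.
At maturity the claim pays: V(2,0)=0.0000, V(2,1)=53.5808, V(2,2)=75.3664
  t=1,j=0: stock 41.8600 → up 53.5808 (V=53.5808), down 38.0926 (V=0.0000). Price 26.0924; hedge Δ=3.4595, bond B=-118.7205.
  t=1,j=1: stock 58.8800 → up 75.3664 (V=75.3664), down 53.5808 (V=53.5808). Price 58.8800; hedge Δ=1.0000, bond B=0.0000.
  t=0,j=0: stock 46.0000 → up 58.8800 (V=58.8800), down 41.8600 (V=26.0924). Price 39.4734; hedge Δ=1.9264, bond B=-49.1417.
As a check, the time-0 holding Δ(0,0)·S0 + B(0,0) comes to 39.4734 — exactly V0.

(0,0): Delta=1.9264 Bond=-49.1417
(1,0): Delta=3.4595 Bond=-118.7205
(1,1): Delta=1.0000 Bond=0.0000
V0=39.4734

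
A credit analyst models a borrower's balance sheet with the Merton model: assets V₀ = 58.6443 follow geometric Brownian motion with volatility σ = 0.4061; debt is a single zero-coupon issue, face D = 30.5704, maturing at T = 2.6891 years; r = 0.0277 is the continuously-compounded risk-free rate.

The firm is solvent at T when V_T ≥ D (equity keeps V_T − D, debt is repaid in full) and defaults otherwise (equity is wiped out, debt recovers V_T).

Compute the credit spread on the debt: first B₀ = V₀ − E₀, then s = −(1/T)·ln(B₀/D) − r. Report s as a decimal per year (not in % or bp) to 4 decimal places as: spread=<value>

Equity is a call on the firm's assets struck at D = 30.5704:
d₁ = [ln(V₀/D) + (r + σ²/2)T] / (σ√T)
   = [ln(58.6443/30.5704) + (0.0277 + 0.5·0.4061²)·2.6891] / (0.4061·√2.6891)
   = [0.651458 + 0.296228] / 0.665942 = 1.423075
d₂ = d₁ − σ√T = 1.423075 − 0.665942 = 0.757133
N(d₁) = 0.922643,  N(d₂) = 0.775515,  e^(−rT) = 0.928219
E₀ = V₀·N(d₁) − D·e^(−rT)·N(d₂)
   = 58.6443·0.922643 − 30.5704·0.928219·0.775515 = 32.101721
B₀ = V₀ − E₀ = 58.6443 − 32.101721 = 26.542579
spread = −(1/T)·ln(B₀/D) − r = −(1/2.6891)·ln(26.542579/30.5704) − 0.0277 = 0.02483878

spread=0.0248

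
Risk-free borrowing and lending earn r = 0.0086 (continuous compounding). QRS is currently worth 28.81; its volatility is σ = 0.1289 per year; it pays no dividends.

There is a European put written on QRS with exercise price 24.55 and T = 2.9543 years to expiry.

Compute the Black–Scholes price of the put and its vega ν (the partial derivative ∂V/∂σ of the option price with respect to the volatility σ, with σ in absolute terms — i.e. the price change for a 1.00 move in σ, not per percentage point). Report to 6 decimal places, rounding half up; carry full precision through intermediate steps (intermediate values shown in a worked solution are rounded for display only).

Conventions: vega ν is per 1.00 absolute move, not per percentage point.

price = 0.652605
ν = 12.608532

σ√T = 0.1289·√2.9543 = 0.221554
d₁ = (ln(S/K) + (r+σ²/2)T) / (σ√T) = (ln(28.81/24.55) + (0.0086+0.1289²/2)·2.9543) / 0.221554 = (0.160011 + 0.049950) / 0.221554 = 0.947672
d₂ = d₁ − σ√T = 0.947672 − 0.221554 = 0.726118
e^{−rT} = 0.974913
N(−d₁) = 0.171648,  N(−d₂) = 0.233883
Put price V = K·e^{−rT}·N(−d₂) − S·N(−d₁) = 5.597790 − 4.945185 = 0.652605
φ(d₁) = (1/√(2π))·e^{−d₁²/2} = 0.254621
ν = S·φ(d₁)·√T = 12.608532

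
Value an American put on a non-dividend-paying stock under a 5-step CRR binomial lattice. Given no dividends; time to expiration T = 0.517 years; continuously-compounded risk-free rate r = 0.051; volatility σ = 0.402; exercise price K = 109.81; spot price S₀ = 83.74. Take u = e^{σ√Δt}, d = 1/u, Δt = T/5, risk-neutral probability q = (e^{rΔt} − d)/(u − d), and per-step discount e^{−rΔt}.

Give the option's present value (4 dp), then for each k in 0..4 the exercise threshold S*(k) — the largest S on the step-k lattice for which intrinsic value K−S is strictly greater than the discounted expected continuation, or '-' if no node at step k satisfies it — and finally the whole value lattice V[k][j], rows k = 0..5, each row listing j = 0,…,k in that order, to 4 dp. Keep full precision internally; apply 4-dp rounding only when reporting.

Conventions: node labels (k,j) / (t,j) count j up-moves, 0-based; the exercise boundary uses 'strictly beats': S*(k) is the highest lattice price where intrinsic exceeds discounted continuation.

Δt=0.10340, u=1.13799, d=0.87874, q=0.48812, disc=e^(-rΔt)=0.99474
k=5 terminal: V=max(K-S,0) → 65.9333 52.9884 36.2243 14.5144 0.0000 0.0000
k=4: j=0 S=49.9314 intr=59.8786 cont=59.3010 V=59.8786[EX]; j=1 S=64.6626 intr=45.1474 cont=44.5698 V=45.1474[EX]; j=2 S=83.7400 intr=26.0700 cont=25.4925 V=26.0700[EX]; j=3 S=108.4457 intr=1.3643 cont=7.3905 V=7.3905[hold]; j=4 S=140.4404 intr=0.0000 cont=0.0000 V=0.0000[hold]  S*(4)=83.7400
k=3: j=0 S=56.8216 intr=52.9884 cont=52.4108 V=52.9884[EX]; j=1 S=73.5857 intr=36.2243 cont=35.6468 V=36.2243[EX]; j=2 S=95.2956 intr=14.5144 cont=16.8630 V=16.8630[hold]; j=3 S=123.4105 intr=0.0000 cont=3.7631 V=3.7631[hold]  S*(3)=73.5857
k=2: j=0 S=64.6626 intr=45.1474 cont=44.5698 V=45.1474[EX]; j=1 S=83.7400 intr=26.0700 cont=26.6328 V=26.6328[hold]; j=2 S=108.4457 intr=1.3643 cont=10.4136 V=10.4136[hold]  S*(2)=64.6626
k=1: j=0 S=73.5857 intr=36.2243 cont=35.9201 V=36.2243[EX]; j=1 S=95.2956 intr=14.5144 cont=18.6174 V=18.6174[hold]  S*(1)=73.5857
k=0: j=0 S=83.7400 intr=26.0700 cont=27.4847 V=27.4847[hold]  S*(0)=-

price = 27.4847
boundary = - 73.5857 64.6626 73.5857 83.7400
tree:
27.4847
36.2243 18.6174
45.1474 26.6328 10.4136
52.9884 36.2243 16.8630 3.7631
59.8786 45.1474 26.0700 7.3905 0.0000
65.9333 52.9884 36.2243 14.5144 0.0000 0.0000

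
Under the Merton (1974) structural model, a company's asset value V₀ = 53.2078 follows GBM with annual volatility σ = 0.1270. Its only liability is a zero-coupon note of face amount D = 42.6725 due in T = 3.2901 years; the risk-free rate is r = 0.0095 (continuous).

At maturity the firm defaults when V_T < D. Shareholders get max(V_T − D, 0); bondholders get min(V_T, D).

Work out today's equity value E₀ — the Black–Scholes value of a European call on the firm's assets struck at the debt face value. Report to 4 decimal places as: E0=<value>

Apply the equity-as-call identities (strike 42.6725, horizon 3.2901 years):
d₁ = [ln(V₀/D) + (r + σ²/2)T] / (σ√T)
   = [ln(53.2078/42.6725) + (0.0095 + 0.5·0.1270²)·3.2901] / (0.1270·√3.2901)
   = [0.220650 + 0.057789] / 0.230361 = 1.208710
d₂ = d₁ − σ√T = 1.208710 − 0.230361 = 0.978350
N(d₁) = 0.886613,  N(d₂) = 0.836049,  e^(−rT) = 0.969227
E₀ = V₀·N(d₁) − D·e^(−rT)·N(d₂)
   = 53.2078·0.886613 − 42.6725·0.969227·0.836049 = 12.596260

E0=12.5963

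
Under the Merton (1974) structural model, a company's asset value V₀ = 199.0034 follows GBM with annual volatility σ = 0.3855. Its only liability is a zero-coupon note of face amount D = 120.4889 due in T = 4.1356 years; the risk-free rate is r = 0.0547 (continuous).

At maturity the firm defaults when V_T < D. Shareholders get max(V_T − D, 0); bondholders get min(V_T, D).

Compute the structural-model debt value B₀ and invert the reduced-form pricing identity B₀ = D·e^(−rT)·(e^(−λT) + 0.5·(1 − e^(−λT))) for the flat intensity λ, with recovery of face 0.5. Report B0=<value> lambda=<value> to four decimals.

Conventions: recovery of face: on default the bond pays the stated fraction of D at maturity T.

Apply the equity-as-call identities (strike 120.4889, horizon 4.1356 years):
d₁ = [ln(V₀/D) + (r + σ²/2)T] / (σ√T)
   = [ln(199.0034/120.4889) + (0.0547 + 0.5·0.3855²)·4.1356] / (0.3855·√4.1356)
   = [0.501764 + 0.533514] / 0.783960 = 1.320576
d₂ = d₁ − σ√T = 1.320576 − 0.783960 = 0.536616
N(d₁) = 0.906679,  N(d₂) = 0.704234,  e^(−rT) = 0.797545
E₀ = V₀·N(d₁) − D·e^(−rT)·N(d₂)
   = 199.0034·0.906679 − 120.4889·0.797545·0.704234 = 112.758582
B₀ = V₀ − E₀ = 199.0034 − 112.758582 = 86.244818
e^(−λT) = (B₀·e^(rT)/D − 0.5)/(1 − 0.5) = (86.2448·1.253848/120.4889 − 0.5)/0.5 = 0.79498494
λ = −ln(0.79498494)/4.1356 = 0.055477

B0=86.2448 lambda=0.0555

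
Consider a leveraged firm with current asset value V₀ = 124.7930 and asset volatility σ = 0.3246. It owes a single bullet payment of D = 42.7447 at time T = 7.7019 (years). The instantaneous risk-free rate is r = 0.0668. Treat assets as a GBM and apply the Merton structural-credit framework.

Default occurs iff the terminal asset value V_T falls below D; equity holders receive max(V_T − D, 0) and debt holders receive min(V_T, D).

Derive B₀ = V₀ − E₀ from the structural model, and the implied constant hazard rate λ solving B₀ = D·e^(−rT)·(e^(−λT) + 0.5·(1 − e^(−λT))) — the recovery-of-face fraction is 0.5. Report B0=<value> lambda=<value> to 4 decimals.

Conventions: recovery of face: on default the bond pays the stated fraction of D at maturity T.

B0=24.8107 lambda=0.0078

With assets at 124.7930 and a single debt payment of 42.7447 at 7.7019 years:
d₁ = [ln(V₀/D) + (r + σ²/2)T] / (σ√T)
   = [ln(124.7930/42.7447) + (0.0668 + 0.5·0.3246²)·7.7019] / (0.3246·√7.7019)
   = [1.071411 + 0.920243] / 0.900840 = 2.210886
d₂ = d₁ − σ√T = 2.210886 − 0.900840 = 1.310047
N(d₁) = 0.986478,  N(d₂) = 0.904910,  e^(−rT) = 0.597807
E₀ = V₀·N(d₁) − D·e^(−rT)·N(d₂)
   = 124.7930·0.986478 − 42.7447·0.597807·0.904910 = 99.982320
B₀ = V₀ − E₀ = 124.7930 − 99.982320 = 24.810680
e^(−λT) = (B₀·e^(rT)/D − 0.5)/(1 − 0.5) = (24.8107·1.672780/42.7447 − 0.5)/0.5 = 0.94189422
λ = −ln(0.94189422)/7.7019 = 0.007772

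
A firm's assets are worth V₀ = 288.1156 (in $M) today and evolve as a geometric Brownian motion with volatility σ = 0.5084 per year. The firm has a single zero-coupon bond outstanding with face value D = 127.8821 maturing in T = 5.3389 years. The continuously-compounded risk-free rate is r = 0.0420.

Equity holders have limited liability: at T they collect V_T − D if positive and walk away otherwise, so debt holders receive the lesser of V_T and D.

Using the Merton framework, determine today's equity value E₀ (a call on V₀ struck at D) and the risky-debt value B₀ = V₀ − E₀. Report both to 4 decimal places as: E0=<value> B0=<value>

Work the structural quantities from V₀ = 288.1156 against face 127.8821:
d₁ = [ln(V₀/D) + (r + σ²/2)T] / (σ√T)
   = [ln(288.1156/127.8821) + (0.0420 + 0.5·0.5084²)·5.3389] / (0.5084·√5.3389)
   = [0.812253 + 0.914208] / 1.174712 = 1.469689
d₂ = d₁ − σ√T = 1.469689 − 1.174712 = 0.294977
N(d₁) = 0.929177,  N(d₂) = 0.615994,  e^(−rT) = 0.799128
E₀ = V₀·N(d₁) − D·e^(−rT)·N(d₂)
   = 288.1156·0.929177 − 127.8821·0.799128·0.615994 = 204.759348
B₀ = V₀ − E₀ = 288.1156 − 204.759348 = 83.356252

E0=204.7593 B0=83.3563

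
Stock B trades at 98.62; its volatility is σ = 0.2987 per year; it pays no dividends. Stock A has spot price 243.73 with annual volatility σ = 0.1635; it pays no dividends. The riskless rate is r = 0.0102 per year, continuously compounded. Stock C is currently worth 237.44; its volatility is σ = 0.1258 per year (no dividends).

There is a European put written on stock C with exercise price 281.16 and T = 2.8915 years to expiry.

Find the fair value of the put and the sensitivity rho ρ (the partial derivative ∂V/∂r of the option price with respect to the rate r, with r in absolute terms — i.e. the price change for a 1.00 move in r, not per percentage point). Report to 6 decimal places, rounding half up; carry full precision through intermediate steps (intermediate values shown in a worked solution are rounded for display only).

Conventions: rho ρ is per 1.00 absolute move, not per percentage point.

price = 43.953157
ρ = -612.628646

σ√T = 0.1258·√2.8915 = 0.213915
d₁ = (ln(S/K) + (r+σ²/2)T) / (σ√T) = (ln(237.44/281.16) + (0.0102+0.1258²/2)·2.8915) / 0.213915 = (-0.169009 + 0.052373) / 0.213915 = -0.545242
d₂ = d₁ − σ√T = -0.545242 − 0.213915 = -0.759158
e^{−rT} = 0.970937
N(−d₁) = 0.707206,  N(−d₂) = 0.776121
Put price V = K·e^{−rT}·N(−d₂) − S·N(−d₁) = 211.872262 − 167.919105 = 43.953157
ρ = −K·T·e^{−rT}·N(−d₂) = -612.628646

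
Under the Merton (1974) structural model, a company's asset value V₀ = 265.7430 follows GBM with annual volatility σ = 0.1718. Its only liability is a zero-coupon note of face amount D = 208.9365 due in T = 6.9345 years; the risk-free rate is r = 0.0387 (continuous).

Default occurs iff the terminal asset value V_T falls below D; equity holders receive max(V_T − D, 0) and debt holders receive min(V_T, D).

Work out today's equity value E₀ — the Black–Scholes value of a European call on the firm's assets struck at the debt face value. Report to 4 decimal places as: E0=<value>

E0=111.9715

Equity is a call on the firm's assets struck at D = 208.9365:
d₁ = [ln(V₀/D) + (r + σ²/2)T] / (σ√T)
   = [ln(265.7430/208.9365) + (0.0387 + 0.5·0.1718²)·6.9345] / (0.1718·√6.9345)
   = [0.240499 + 0.370702] / 0.452408 = 1.350994
d₂ = d₁ − σ√T = 1.350994 − 0.452408 = 0.898586
N(d₁) = 0.911651,  N(d₂) = 0.815563,  e^(−rT) = 0.764629
E₀ = V₀·N(d₁) − D·e^(−rT)·N(d₂)
   = 265.7430·0.911651 − 208.9365·0.764629·0.815563 = 111.971543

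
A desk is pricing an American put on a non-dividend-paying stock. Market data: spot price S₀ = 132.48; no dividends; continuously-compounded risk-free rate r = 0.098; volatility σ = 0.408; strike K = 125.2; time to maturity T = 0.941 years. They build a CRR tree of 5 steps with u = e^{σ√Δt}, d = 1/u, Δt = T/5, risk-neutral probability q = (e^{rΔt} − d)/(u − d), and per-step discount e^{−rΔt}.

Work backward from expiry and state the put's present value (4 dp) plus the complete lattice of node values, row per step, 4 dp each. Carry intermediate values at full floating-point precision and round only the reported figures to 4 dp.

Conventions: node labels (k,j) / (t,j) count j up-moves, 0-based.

price = 13.1403
tree:
13.1403
20.9943 6.0204
32.3056 10.8160 1.5996
47.2992 18.9778 3.3130 0.0000
59.9362 32.2154 6.8615 0.0000 0.0000
70.5233 47.2992 14.2108 0.0000 0.0000 0.0000

Δt=0.18820  u=1.19363  d=0.83778  q=0.50818  discount=0.98173
step 5 (expiry): payoffs max(K−S,0) = 70.5233 47.2992 14.2108 0.0000 0.0000 0.0000
k=4: (k=4,j=0): S=65.2638, K−S=59.9362, hold=57.6483 ⇒ V=59.9362 exercise | (k=4,j=1): S=92.9846, K−S=32.2154, hold=29.9274 ⇒ V=32.2154 exercise | (k=4,j=2): S=132.4800, K−S=0.0000, hold=6.8615 ⇒ V=6.8615 continue | (k=4,j=3): S=188.7511, K−S=0.0000, hold=0.0000 ⇒ V=0.0000 continue | (k=4,j=4): S=268.9233, K−S=0.0000, hold=0.0000 ⇒ V=0.0000 continue
k=3: (k=3,j=0): S=77.9008, K−S=47.2992, hold=45.0113 ⇒ V=47.2992 exercise | (k=3,j=1): S=110.9892, K−S=14.2108, hold=18.9778 ⇒ V=18.9778 continue | (k=3,j=2): S=158.1320, K−S=0.0000, hold=3.3130 ⇒ V=3.3130 continue | (k=3,j=3): S=225.2988, K−S=0.0000, hold=0.0000 ⇒ V=0.0000 continue
k=2: (k=2,j=0): S=92.9846, K−S=32.2154, hold=32.3056 ⇒ V=32.3056 continue | (k=2,j=1): S=132.4800, K−S=0.0000, hold=10.8160 ⇒ V=10.8160 continue | (k=2,j=2): S=188.7511, K−S=0.0000, hold=1.5996 ⇒ V=1.5996 continue
k=1: (k=1,j=0): S=110.9892, K−S=14.2108, hold=20.9943 ⇒ V=20.9943 continue | (k=1,j=1): S=158.1320, K−S=0.0000, hold=6.0204 ⇒ V=6.0204 continue
k=0: (k=0,j=0): S=132.4800, K−S=0.0000, hold=13.1403 ⇒ V=13.1403 continue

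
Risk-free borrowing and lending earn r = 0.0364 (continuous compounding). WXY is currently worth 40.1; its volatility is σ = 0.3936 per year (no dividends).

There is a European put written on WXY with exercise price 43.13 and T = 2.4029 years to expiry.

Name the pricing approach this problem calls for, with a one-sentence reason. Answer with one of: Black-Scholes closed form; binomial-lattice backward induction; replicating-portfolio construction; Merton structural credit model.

framework: Black-Scholes closed form

Key observation: a European-exercise option on WXY struck at 43.13 — a GBM underlying with constant parameters — admits an analytic price: the data contain no early exercise, no discrete tree, no debt structure.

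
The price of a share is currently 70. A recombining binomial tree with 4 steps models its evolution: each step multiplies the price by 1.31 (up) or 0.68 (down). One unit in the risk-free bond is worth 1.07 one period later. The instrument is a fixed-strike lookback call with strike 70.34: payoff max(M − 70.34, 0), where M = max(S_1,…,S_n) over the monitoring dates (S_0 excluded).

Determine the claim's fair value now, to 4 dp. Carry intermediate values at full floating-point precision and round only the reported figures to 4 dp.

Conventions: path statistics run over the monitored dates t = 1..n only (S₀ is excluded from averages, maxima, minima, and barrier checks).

Under the martingale measure an up-move has probability p* = 0.6190; value the claim as the probability-weighted average of per-path payoffs, discounted 4 periods at R = 1.07.
Enumerate all 2^4 = 16 price paths (U = up ×1.31, D = down ×0.68); each path with k up-moves has probability p*^k·(1−p*)^(4−k).
DDDD: M=47.6000, payoff=0.0000, prob=0.021061
UDDD: M=91.7000, payoff=21.3600, prob=0.034224
DUDD: M=62.3560, payoff=0.0000, prob=0.034224
UUDD: M=120.1270, payoff=49.7870, prob=0.055615
DDUD: M=47.6000, payoff=0.0000, prob=0.034224
UDUD: M=91.7000, payoff=21.3600, prob=0.055615
DUUD: M=81.6864, payoff=11.3464, prob=0.055615
UUUD: M=157.3664, payoff=87.0264, prob=0.090374
DDDU: M=47.6000, payoff=0.0000, prob=0.034224
UDDU: M=91.7000, payoff=21.3600, prob=0.055615
DUDU: M=62.3560, payoff=0.0000, prob=0.055615
UUDU: M=120.1270, payoff=49.7870, prob=0.090374
DDUU: M=55.5467, payoff=0.0000, prob=0.055615
UDUU: M=107.0091, payoff=36.6691, prob=0.090374
DUUU: M=107.0091, payoff=36.6691, prob=0.090374
UUUU: M=206.1499, payoff=135.8099, prob=0.146858
Price = Σ prob·payoff / R^4 = 45.443735 / 1.310796 = 34.6688

price = 34.6688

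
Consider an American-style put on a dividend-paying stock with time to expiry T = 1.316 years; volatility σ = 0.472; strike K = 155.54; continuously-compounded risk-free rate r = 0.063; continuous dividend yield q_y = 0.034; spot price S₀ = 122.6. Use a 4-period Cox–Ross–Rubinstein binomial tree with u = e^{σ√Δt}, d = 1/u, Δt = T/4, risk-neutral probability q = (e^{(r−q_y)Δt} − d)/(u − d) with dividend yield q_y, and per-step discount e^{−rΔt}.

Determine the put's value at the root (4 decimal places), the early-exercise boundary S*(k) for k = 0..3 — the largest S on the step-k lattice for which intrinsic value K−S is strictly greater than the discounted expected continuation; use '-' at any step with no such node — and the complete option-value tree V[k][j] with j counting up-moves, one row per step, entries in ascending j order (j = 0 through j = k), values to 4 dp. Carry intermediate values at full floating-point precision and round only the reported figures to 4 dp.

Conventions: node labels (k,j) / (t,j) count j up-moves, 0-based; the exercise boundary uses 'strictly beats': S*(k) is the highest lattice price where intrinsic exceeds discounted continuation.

Δt=0.32900, u=1.31092, d=0.76282, q=0.45022, disc=e^(-rΔt)=0.97949
k=4 terminal: V=max(K-S,0) → 114.0274 84.1996 32.9400 0.0000 0.0000
k=3: j=0 S=54.4199 intr=101.1201 cont=98.5347 V=101.1201[EX]; j=1 S=93.5218 intr=62.0182 cont=59.8678 V=62.0182[EX]; j=2 S=160.7193 intr=0.0000 cont=17.7383 V=17.7383[hold]; j=3 S=276.1996 intr=0.0000 cont=0.0000 V=0.0000[hold]  S*(3)=93.5218
k=2: j=0 S=71.3404 intr=84.1996 cont=81.8025 V=84.1996[EX]; j=1 S=122.6000 intr=32.9400 cont=41.2193 V=41.2193[hold]; j=2 S=210.6908 intr=0.0000 cont=9.5522 V=9.5522[hold]  S*(2)=71.3404
k=1: j=0 S=93.5218 intr=62.0182 cont=63.5188 V=63.5188[hold]; j=1 S=160.7193 intr=0.0000 cont=26.4091 V=26.4091[hold]  S*(1)=-
k=0: j=0 S=122.6000 intr=32.9400 cont=45.8511 V=45.8511[hold]  S*(0)=-

price = 45.8511
boundary = - - 71.3404 93.5218
tree:
45.8511
63.5188 26.4091
84.1996 41.2193 9.5522
101.1201 62.0182 17.7383 0.0000
114.0274 84.1996 32.9400 0.0000 0.0000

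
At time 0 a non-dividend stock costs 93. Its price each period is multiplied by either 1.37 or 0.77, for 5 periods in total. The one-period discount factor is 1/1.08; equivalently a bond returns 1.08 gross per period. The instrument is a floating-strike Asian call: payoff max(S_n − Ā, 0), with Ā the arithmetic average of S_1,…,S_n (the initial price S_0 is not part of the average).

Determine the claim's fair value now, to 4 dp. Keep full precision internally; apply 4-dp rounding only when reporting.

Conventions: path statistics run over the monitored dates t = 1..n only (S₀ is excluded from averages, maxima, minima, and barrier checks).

price = 18.3440

Risk-neutral up-probability p* = (R−d)/(u−d) = (1.08−0.77)/(1.37−0.77) = 0.5167; the claim prices as the p*-weighted sum of path payoffs discounted by R^5.
Enumerate all 2^5 = 32 price paths (U = up ×1.37, D = down ×0.77); each path with k up-moves has probability p*^k·(1−p*)^(5−k).
DDDDD: Ā=45.4145, payoff=0.0000, prob=0.026378
UDDDD: Ā=80.8025, payoff=0.0000, prob=0.028197
DUDDD: Ā=69.6425, payoff=0.0000, prob=0.028197
UUDDD: Ā=123.9094, payoff=0.0000, prob=0.030141
DDUDD: Ā=61.0493, payoff=0.0000, prob=0.028197
UDUDD: Ā=108.6202, payoff=0.0000, prob=0.030141
DUUDD: Ā=97.4602, payoff=0.0000, prob=0.030141
UUUDD: Ā=173.4032, payoff=0.0000, prob=0.032220
DDDUD: Ā=54.4325, payoff=0.0000, prob=0.028197
UDDUD: Ā=96.8475, payoff=0.0000, prob=0.030141
DUDUD: Ā=85.6875, payoff=0.0000, prob=0.030141
UUDUD: Ā=152.4569, payoff=0.0000, prob=0.032220
DDUUD: Ā=77.0943, payoff=2.5943, prob=0.030141
UDUUD: Ā=137.1677, payoff=4.6159, prob=0.032220
DUUUD: Ā=126.0077, payoff=15.7759, prob=0.032220
UUUUD: Ā=224.1956, payoff=28.0688, prob=0.034442
DDDDU: Ā=49.3376, payoff=0.0000, prob=0.028197
UDDDU: Ā=87.7825, payoff=0.0000, prob=0.030141
DUDDU: Ā=76.6225, payoff=3.0661, prob=0.030141
UUDDU: Ā=136.3284, payoff=5.4553, prob=0.032220
DDUDU: Ā=68.0293, payoff=11.6593, prob=0.030141
UDUDU: Ā=121.0392, payoff=20.7445, prob=0.032220
DUUDU: Ā=109.8792, payoff=31.9045, prob=0.032220
UUUDU: Ā=195.4993, payoff=56.7651, prob=0.034442
DDDUU: Ā=61.4125, payoff=18.2761, prob=0.030141
UDDUU: Ā=109.2665, payoff=32.5171, prob=0.032220
DUDUU: Ā=98.1065, payoff=43.6771, prob=0.032220
UUDUU: Ā=174.5531, payoff=77.7113, prob=0.034442
DDUUU: Ā=89.5133, payoff=52.2703, prob=0.032220
UDUUU: Ā=159.2639, payoff=93.0005, prob=0.034442
DUUUU: Ā=148.1039, payoff=104.1605, prob=0.034442
UUUUU: Ā=263.5095, payoff=185.3245, prob=0.036817
Price = Σ prob·payoff / R^5 = 26.953317 / 1.469328 = 18.3440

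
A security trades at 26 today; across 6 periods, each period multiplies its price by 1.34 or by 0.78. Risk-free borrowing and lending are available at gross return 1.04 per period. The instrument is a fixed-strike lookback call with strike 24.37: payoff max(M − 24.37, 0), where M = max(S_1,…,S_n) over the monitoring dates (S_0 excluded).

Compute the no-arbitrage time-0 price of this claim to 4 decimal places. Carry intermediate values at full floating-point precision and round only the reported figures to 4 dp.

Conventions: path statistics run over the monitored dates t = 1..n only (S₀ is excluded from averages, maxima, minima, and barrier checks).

With p* = (R−d)/(u−d) = 0.4643, sum probability × payoff across the paths and divide by R^6.
Enumerate all 2^6 = 64 price paths (U = up ×1.34, D = down ×0.78); each path with k up-moves has probability p*^k·(1−p*)^(6−k).
DDDDDD: M=20.2800, payoff=0.0000, prob=0.023637
UDDDDD: M=34.8400, payoff=10.4700, prob=0.020486
DUDDDD: M=27.1752, payoff=2.8052, prob=0.020486
UUDDDD: M=46.6856, payoff=22.3156, prob=0.017754
DDUDDD: M=21.1967, payoff=0.0000, prob=0.020486
UDUDDD: M=36.4148, payoff=12.0448, prob=0.017754
DUUDDD: M=36.4148, payoff=12.0448, prob=0.017754
UUUDDD: M=62.5587, payoff=38.1887, prob=0.015387
DDDUDD: M=20.2800, payoff=0.0000, prob=0.020486
UDDUDD: M=34.8400, payoff=10.4700, prob=0.017754
DUDUDD: M=28.4035, payoff=4.0335, prob=0.017754
UUDUDD: M=48.7958, payoff=24.4258, prob=0.015387
DDUUDD: M=28.4035, payoff=4.0335, prob=0.017754
UDUUDD: M=48.7958, payoff=24.4258, prob=0.015387
DUUUDD: M=48.7958, payoff=24.4258, prob=0.015387
UUUUDD: M=83.8287, payoff=59.4587, prob=0.013335
DDDDUD: M=20.2800, payoff=0.0000, prob=0.020486
UDDDUD: M=34.8400, payoff=10.4700, prob=0.017754
DUDDUD: M=27.1752, payoff=2.8052, prob=0.017754
UUDDUD: M=46.6856, payoff=22.3156, prob=0.015387
DDUDUD: M=22.1547, payoff=0.0000, prob=0.017754
UDUDUD: M=38.0607, payoff=13.6907, prob=0.015387
DUUDUD: M=38.0607, payoff=13.6907, prob=0.015387
UUUDUD: M=65.3864, payoff=41.0164, prob=0.013335
DDDUUD: M=22.1547, payoff=0.0000, prob=0.017754
UDDUUD: M=38.0607, payoff=13.6907, prob=0.015387
DUDUUD: M=38.0607, payoff=13.6907, prob=0.015387
UUDUUD: M=65.3864, payoff=41.0164, prob=0.013335
DDUUUD: M=38.0607, payoff=13.6907, prob=0.015387
UDUUUD: M=65.3864, payoff=41.0164, prob=0.013335
DUUUUD: M=65.3864, payoff=41.0164, prob=0.013335
UUUUUD: M=112.3304, payoff=87.9604, prob=0.011557
DDDDDU: M=20.2800, payoff=0.0000, prob=0.020486
UDDDDU: M=34.8400, payoff=10.4700, prob=0.017754
DUDDDU: M=27.1752, payoff=2.8052, prob=0.017754
UUDDDU: M=46.6856, payoff=22.3156, prob=0.015387
DDUDDU: M=21.1967, payoff=0.0000, prob=0.017754
UDUDDU: M=36.4148, payoff=12.0448, prob=0.015387
DUUDDU: M=36.4148, payoff=12.0448, prob=0.015387
UUUDDU: M=62.5587, payoff=38.1887, prob=0.013335
DDDUDU: M=20.2800, payoff=0.0000, prob=0.017754
UDDUDU: M=34.8400, payoff=10.4700, prob=0.015387
DUDUDU: M=29.6874, payoff=5.3174, prob=0.015387
UUDUDU: M=51.0014, payoff=26.6314, prob=0.013335
DDUUDU: M=29.6874, payoff=5.3174, prob=0.015387
UDUUDU: M=51.0014, payoff=26.6314, prob=0.013335
DUUUDU: M=51.0014, payoff=26.6314, prob=0.013335
UUUUDU: M=87.6177, payoff=63.2477, prob=0.011557
DDDDUU: M=20.2800, payoff=0.0000, prob=0.017754
UDDDUU: M=34.8400, payoff=10.4700, prob=0.015387
DUDDUU: M=29.6874, payoff=5.3174, prob=0.015387
UUDDUU: M=51.0014, payoff=26.6314, prob=0.013335
DDUDUU: M=29.6874, payoff=5.3174, prob=0.015387
UDUDUU: M=51.0014, payoff=26.6314, prob=0.013335
DUUDUU: M=51.0014, payoff=26.6314, prob=0.013335
UUUDUU: M=87.6177, payoff=63.2477, prob=0.011557
DDDUUU: M=29.6874, payoff=5.3174, prob=0.015387
UDDUUU: M=51.0014, payoff=26.6314, prob=0.013335
DUDUUU: M=51.0014, payoff=26.6314, prob=0.013335
UUDUUU: M=87.6177, payoff=63.2477, prob=0.011557
DDUUUU: M=51.0014, payoff=26.6314, prob=0.013335
UDUUUU: M=87.6177, payoff=63.2477, prob=0.011557
DUUUUU: M=87.6177, payoff=63.2477, prob=0.011557
UUUUUU: M=150.5227, payoff=126.1527, prob=0.010016
Price = Σ prob·payoff / R^6 = 19.074894 / 1.265319 = 15.0752

price = 15.0752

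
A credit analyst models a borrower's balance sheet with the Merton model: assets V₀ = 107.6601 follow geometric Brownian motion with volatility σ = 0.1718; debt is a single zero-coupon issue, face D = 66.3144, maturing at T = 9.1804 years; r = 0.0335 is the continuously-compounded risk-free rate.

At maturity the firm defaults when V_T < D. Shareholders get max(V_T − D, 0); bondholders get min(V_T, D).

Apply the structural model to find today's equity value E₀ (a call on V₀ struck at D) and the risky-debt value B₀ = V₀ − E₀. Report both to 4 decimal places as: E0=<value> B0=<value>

E0=59.9285 B0=47.7316

With assets at 107.6601 and a single debt payment of 66.3144 at 9.1804 years:
d₁ = [ln(V₀/D) + (r + σ²/2)T] / (σ√T)
   = [ln(107.6601/66.3144) + (0.0335 + 0.5·0.1718²)·9.1804] / (0.1718·√9.1804)
   = [0.484572 + 0.443024] / 0.520540 = 1.781989
d₂ = d₁ − σ√T = 1.781989 − 0.520540 = 1.261449
N(d₁) = 0.962624,  N(d₂) = 0.896426,  e^(−rT) = 0.735251
E₀ = V₀·N(d₁) − D·e^(−rT)·N(d₂)
   = 107.6601·0.962624 − 66.3144·0.735251·0.896426 = 59.928532
B₀ = V₀ − E₀ = 107.6601 − 59.928532 = 47.731568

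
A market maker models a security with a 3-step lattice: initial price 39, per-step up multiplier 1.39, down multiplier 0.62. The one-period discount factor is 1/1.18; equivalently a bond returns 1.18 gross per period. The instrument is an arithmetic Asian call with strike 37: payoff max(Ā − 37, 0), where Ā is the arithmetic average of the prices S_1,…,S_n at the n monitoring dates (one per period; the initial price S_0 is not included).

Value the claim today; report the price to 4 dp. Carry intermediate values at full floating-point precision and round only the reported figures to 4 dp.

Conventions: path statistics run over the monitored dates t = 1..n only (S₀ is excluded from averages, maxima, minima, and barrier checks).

Risk-neutral up-probability p* = (R−d)/(u−d) = (1.18−0.62)/(1.39−0.62) = 0.7273; the claim prices as the p*-weighted sum of path payoffs discounted by R^3.
Enumerate all 2^3 = 8 price paths (U = up ×1.39, D = down ×0.62); each path with k up-moves has probability p*^k·(1−p*)^(3−k).
DDD: Ā=16.1555, payoff=0.0000, prob=0.020285
UDD: Ā=36.2195, payoff=0.0000, prob=0.054095
DUD: Ā=26.2095, payoff=0.0000, prob=0.054095
UUD: Ā=58.7600, payoff=21.7600, prob=0.144252
DDU: Ā=20.0033, payoff=0.0000, prob=0.054095
UDU: Ā=44.8461, payoff=7.8461, prob=0.144252
DUU: Ā=34.8361, payoff=0.0000, prob=0.144252
UUU: Ā=78.1003, payoff=41.1003, prob=0.384673
Price = Σ prob·payoff / R^3 = 20.080961 / 1.643032 = 12.2219

price = 12.2219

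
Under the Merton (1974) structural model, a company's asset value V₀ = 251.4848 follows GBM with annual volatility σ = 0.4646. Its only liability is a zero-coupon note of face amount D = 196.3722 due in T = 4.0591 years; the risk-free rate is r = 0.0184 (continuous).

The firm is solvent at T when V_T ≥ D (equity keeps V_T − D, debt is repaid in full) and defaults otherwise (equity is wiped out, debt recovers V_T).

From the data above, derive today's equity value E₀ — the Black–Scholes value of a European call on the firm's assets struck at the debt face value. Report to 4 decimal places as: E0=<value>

Work the structural quantities from V₀ = 251.4848 against face 196.3722:
d₁ = [ln(V₀/D) + (r + σ²/2)T] / (σ√T)
   = [ln(251.4848/196.3722) + (0.0184 + 0.5·0.4646²)·4.0591] / (0.4646·√4.0591)
   = [0.247371 + 0.512772] / 0.936039 = 0.812084
d₂ = d₁ − σ√T = 0.812084 − 0.936039 = -0.123955
N(d₁) = 0.791628,  N(d₂) = 0.450676,  e^(−rT) = 0.928034
E₀ = V₀·N(d₁) − D·e^(−rT)·N(d₂)
   = 251.4848·0.791628 − 196.3722·0.928034·0.450676 = 116.951416

E0=116.9514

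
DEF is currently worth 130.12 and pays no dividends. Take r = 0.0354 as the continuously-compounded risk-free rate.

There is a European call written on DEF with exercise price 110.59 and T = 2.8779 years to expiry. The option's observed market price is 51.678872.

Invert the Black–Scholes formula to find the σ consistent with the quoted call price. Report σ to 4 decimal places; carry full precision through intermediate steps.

At σ = 0.4566 the Black–Scholes value reproduces the quote:
σ√T = 0.4566·√2.8779 = 0.774593
d₁ = (ln(S/K) + (r+σ²/2)T) / (σ√T) = (ln(130.12/110.59) + (0.0354+0.4566²/2)·2.8779) / 0.774593 = (0.162627 + 0.401875) / 0.774593 = 0.728773
d₂ = d₁ − σ√T = 0.728773 − 0.774593 = -0.045821
e^{−rT} = 0.903140
N(d₁) = 0.766930,  N(d₂) = 0.481727
V = S·N(d₁) − K·e^{−rT}·N(d₂) = 99.792887 − 48.114015 = 51.678872 (matching the quote); vega is positive throughout, so no other σ reproduces this price

sigma = 0.4566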